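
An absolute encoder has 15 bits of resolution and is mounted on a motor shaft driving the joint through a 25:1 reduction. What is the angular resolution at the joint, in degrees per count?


counts = 2^15 = 32768
effective counts at joint = 32768 * 25 = 819200
resolution = 360 / 819200
= 4.3945e-04 deg/count


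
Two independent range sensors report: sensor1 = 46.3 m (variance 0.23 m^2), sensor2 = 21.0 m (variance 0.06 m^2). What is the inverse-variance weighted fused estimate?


w1 = (1/var1) / (1/var1 + 1/var2)
   = 4.3478 / (4.3478 + 16.6667) = 0.2069
w2 = 1 - w1 = 0.7931
fused = w1*s1 + w2*s2 = 9.5793 + 16.6552
= 26.2345 m


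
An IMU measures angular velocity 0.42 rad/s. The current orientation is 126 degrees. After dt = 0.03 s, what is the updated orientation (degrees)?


delta_theta = w * dt = 0.42 * 0.03 = 0.0126 rad
= 0.7219 deg
theta_new = 126 + 0.7219 = 126.7219 deg


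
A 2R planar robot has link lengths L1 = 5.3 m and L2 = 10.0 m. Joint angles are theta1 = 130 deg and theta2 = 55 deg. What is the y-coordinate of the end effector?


Convert angles to radians: theta1 = 2.2689, theta2 = 0.9599
y = L1*sin(theta1) + L2*sin(theta1+theta2)
y = 4.06 + -0.8716
y = 3.1885


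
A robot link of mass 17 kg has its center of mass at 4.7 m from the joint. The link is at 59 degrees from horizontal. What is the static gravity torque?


tau = m*g*L*cos(angle)
= 17 * 9.81 * 4.7 * cos(59 deg)
= 17 * 9.81 * 4.7 * 0.515
= 403.6966 Nm


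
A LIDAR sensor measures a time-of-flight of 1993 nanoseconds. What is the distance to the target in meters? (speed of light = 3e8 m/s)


tof = 1993 ns = 1.993e-06 s
dist = c * tof / 2
= 3e8 * 1.993e-06 / 2
= 298.95 m


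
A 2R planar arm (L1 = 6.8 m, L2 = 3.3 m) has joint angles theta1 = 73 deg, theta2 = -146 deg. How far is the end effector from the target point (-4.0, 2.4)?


End effector via forward kinematics:
x = L1*cos(t1) + L2*cos(t1+t2) = 2.953
y = L1*sin(t1) + L2*sin(t1+t2) = 3.3471
Distance to target:
d = sqrt((-4.0 - 2.953)^2 + (2.4 - 3.3471)^2)
= sqrt(48.3436 + 0.8969)
= 7.0172 m


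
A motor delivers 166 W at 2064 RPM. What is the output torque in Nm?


omega = 2064 * 2*pi/60 = 216.1416 rad/s
tau = P / omega = 166 / 216.1416
= 0.768 Nm


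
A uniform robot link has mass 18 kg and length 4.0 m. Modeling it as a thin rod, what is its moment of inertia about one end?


I = (1/3) * m * L^2
= (1/3) * 18 * 4.0^2
= 0.333333 * 18 * 16.0
= 96.0 kg*m^2


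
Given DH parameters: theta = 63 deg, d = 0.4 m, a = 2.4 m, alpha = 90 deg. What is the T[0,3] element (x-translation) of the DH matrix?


T[0,3] = a * cos(theta)
= 2.4 * cos(63 deg)
= 2.4 * 0.454
= 1.0896


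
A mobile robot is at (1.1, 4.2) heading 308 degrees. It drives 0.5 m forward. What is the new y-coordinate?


y_new = y0 + d*sin(theta)
= 4.2 + 0.5*sin(308)
= 4.2 + -0.394
= 3.806


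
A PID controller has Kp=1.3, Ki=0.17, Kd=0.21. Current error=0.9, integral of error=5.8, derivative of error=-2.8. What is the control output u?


u = Kp*e + Ki*int(e) + Kd*de/dt
= 1.3*0.9 + 0.17*5.8 + 0.21*(-2.8)
= 1.17 + 0.986 + -0.588
= 1.568


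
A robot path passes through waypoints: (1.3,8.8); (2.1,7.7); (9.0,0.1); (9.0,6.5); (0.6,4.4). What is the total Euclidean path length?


Segment lengths:
  seg1 = sqrt((0.8)^2 + (-1.1)^2) = 1.3601
  seg2 = sqrt((6.9)^2 + (-7.6)^2) = 10.265
  seg3 = sqrt((0.0)^2 + (6.4)^2) = 6.4
  seg4 = sqrt((-8.4)^2 + (-2.1)^2) = 8.6585
Total = 26.6837


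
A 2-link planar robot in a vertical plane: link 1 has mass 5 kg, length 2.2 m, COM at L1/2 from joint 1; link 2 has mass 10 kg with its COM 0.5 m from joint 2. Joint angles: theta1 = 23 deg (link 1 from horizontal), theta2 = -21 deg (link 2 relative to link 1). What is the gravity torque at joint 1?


Horizontal distance from joint 1 to link-1 COM:
  x_c1 = (L1/2)*cos(t1) = 1.1 * 0.9205 = 1.0126 m
Horizontal distance from joint 1 to link-2 COM:
  x_c2 = L1*cos(t1) + Lc2*cos(t1+t2)
       = 2.2*0.9205 + 0.5*0.9994 = 2.5248 m
tau1 = m1*g*x_c1 + m2*g*x_c2
     = 5*9.81*1.0126 + 10*9.81*2.5248
     = 49.6658 + 247.6835
     = 297.3493 Nm


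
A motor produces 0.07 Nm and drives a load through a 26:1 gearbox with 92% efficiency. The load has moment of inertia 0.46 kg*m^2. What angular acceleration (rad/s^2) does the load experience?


tau_out = tau_motor * N * eta
= 0.07 * 26 * 0.92 = 1.6744 Nm
alpha = tau_out / I = 1.6744 / 0.46
= 3.64 rad/s^2


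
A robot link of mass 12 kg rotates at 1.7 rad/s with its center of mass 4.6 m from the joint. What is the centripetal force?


F = m * omega^2 * r
= 12 * 1.7^2 * 4.6
= 12 * 2.89 * 4.6
= 159.528 N


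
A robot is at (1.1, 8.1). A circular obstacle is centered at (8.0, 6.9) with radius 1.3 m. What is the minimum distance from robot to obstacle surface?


center_dist = sqrt((1.1-8.0)^2 + (8.1-6.9)^2)
= sqrt(47.61 + 1.44)
= 7.0036
min_dist = center_dist - radius = 7.0036 - 1.3 = 5.7036 m


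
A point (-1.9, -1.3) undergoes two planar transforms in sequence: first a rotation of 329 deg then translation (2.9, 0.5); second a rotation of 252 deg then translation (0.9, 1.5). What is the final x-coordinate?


After transform 1:
x1 = cos(329)*-1.9 - sin(329)*-1.3 + 2.9 = 0.6018
y1 = sin(329)*-1.9 + cos(329)*-1.3 + 0.5 = 0.3643
After transform 2:
x2 = cos(252)*0.6018 - sin(252)*0.3643 + 0.9
= 1.0605


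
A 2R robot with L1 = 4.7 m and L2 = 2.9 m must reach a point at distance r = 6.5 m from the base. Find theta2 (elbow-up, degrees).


cos(theta2) = (r^2 - L1^2 - L2^2) / (2*L1*L2)
cos(theta2) = (42.25 - 22.09 - 8.41) / 27.26
cos(theta2) = 0.431034
theta2 = 64.4668 degrees


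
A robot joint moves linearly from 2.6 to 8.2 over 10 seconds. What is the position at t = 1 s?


s = t/T = 1/10 = 0.1
p(t) = p0 + (pf-p0)*s
= 2.6 + (8.2 - 2.6) * 0.1
= 3.16


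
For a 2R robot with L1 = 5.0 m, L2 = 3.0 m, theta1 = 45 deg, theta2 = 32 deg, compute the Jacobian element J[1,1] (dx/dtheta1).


J[1,1] = -L1*sin(t1) - L2*sin(t1+t2)
= -5.0*sin(45) - 3.0*sin(77)
= -6.4586


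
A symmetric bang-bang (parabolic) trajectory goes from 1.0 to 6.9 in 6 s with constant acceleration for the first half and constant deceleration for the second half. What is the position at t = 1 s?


Symmetric rest-to-rest: each phase covers (pf-p0)/2 in time T/2. 0.5*a*(T/2)^2 = (pf-p0)/2 => a = 4*(pf-p0)/T^2
a = 4*(6.9-1.0)/6^2 = 0.6556
t = 1 is in the acceleration phase (t <= T/2).
p = p0 + 0.5*a*t^2 = 1.0 + 0.5*0.6556*1^2
= 1.3278


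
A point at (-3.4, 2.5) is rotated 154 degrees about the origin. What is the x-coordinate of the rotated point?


x' = x*cos(theta) - y*sin(theta)
cos(154 deg) = -0.8988, sin(154 deg) = 0.4384
x' = -3.4 * -0.8988 - 2.5 * 0.4384
= 3.0559 - 1.0959
= 1.96


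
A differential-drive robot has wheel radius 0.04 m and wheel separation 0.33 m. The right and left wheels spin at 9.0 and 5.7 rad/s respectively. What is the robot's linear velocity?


vR = r*wR = 0.04*9.0 = 0.36 m/s
vL = r*wL = 0.04*5.7 = 0.228 m/s
v = (vR+vL)/2 = 0.294 m/s
omega = (vR-vL)/L = 0.4 rad/s
linear velocity = 0.294 m/s


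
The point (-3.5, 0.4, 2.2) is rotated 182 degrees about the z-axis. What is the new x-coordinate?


Rotation about z-axis: x' = x*cos(theta) - y*sin(theta)
= -3.5 * -0.9994 - 0.4 * -0.0349
= 3.5118


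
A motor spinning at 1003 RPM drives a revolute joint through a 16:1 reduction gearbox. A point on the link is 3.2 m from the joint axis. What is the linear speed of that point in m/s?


omega_motor = 1003 * 2*pi/60 = 105.0339 rad/s
omega_joint = omega_motor / 16 = 6.5646 rad/s
v = omega_joint * r = 6.5646 * 3.2
= 21.0068 m/s


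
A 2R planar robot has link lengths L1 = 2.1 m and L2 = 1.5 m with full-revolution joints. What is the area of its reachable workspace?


r_max = L1 + L2 = 3.6 m
r_min = |L1 - L2| = 0.6 m
Area = pi*(r_max^2 - r_min^2)
= pi*(12.96 - 0.36)
= pi * 12.6
= 39.5841 m^2


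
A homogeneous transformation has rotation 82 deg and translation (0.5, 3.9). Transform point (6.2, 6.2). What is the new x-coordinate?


x' = cos(theta)*px - sin(theta)*py + tx
= 0.1392*6.2 - 0.9903*6.2 + 0.5
= -4.7768


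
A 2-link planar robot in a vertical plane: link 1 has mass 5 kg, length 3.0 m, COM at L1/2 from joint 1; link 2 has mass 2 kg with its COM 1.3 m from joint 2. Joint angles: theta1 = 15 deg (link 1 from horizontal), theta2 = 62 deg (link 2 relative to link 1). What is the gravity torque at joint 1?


Horizontal distance from joint 1 to link-1 COM:
  x_c1 = (L1/2)*cos(t1) = 1.5 * 0.9659 = 1.4489 m
Horizontal distance from joint 1 to link-2 COM:
  x_c2 = L1*cos(t1) + Lc2*cos(t1+t2)
       = 3.0*0.9659 + 1.3*0.225 = 3.1902 m
tau1 = m1*g*x_c1 + m2*g*x_c2
     = 5*9.81*1.4489 + 2*9.81*3.1902
     = 71.068 + 62.592
     = 133.66 Nm


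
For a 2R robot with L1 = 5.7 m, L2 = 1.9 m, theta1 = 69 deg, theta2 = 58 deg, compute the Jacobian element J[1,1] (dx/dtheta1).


J[1,1] = -L1*sin(t1) - L2*sin(t1+t2)
= -5.7*sin(69) - 1.9*sin(127)
= -6.8388


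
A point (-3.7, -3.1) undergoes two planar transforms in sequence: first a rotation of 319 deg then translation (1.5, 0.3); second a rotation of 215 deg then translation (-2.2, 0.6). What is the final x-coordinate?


After transform 1:
x1 = cos(319)*-3.7 - sin(319)*-3.1 + 1.5 = -3.3262
y1 = sin(319)*-3.7 + cos(319)*-3.1 + 0.3 = 0.3878
After transform 2:
x2 = cos(215)*-3.3262 - sin(215)*0.3878 + -2.2
= 0.7471


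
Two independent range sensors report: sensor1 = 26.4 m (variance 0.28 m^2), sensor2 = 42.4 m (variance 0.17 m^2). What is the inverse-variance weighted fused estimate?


w1 = (1/var1) / (1/var1 + 1/var2)
   = 3.5714 / (3.5714 + 5.8824) = 0.3778
w2 = 1 - w1 = 0.6222
fused = w1*s1 + w2*s2 = 9.9733 + 26.3822
= 36.3556 m


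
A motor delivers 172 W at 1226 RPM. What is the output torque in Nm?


omega = 1226 * 2*pi/60 = 128.3864 rad/s
tau = P / omega = 172 / 128.3864
= 1.3397 Nm


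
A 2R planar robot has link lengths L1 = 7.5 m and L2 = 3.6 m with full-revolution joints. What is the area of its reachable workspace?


r_max = L1 + L2 = 11.1 m
r_min = |L1 - L2| = 3.9 m
Area = pi*(r_max^2 - r_min^2)
= pi*(123.21 - 15.21)
= pi * 108.0
= 339.292 m^2


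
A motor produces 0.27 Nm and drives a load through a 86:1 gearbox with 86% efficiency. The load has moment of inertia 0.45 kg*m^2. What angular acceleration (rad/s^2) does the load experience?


tau_out = tau_motor * N * eta
= 0.27 * 86 * 0.86 = 19.9692 Nm
alpha = tau_out / I = 19.9692 / 0.45
= 44.376 rad/s^2


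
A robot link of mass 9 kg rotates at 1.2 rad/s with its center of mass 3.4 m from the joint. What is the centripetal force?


F = m * omega^2 * r
= 9 * 1.2^2 * 3.4
= 9 * 1.44 * 3.4
= 44.064 N


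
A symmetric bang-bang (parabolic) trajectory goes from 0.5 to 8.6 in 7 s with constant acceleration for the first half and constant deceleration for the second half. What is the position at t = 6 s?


Symmetric rest-to-rest: each phase covers (pf-p0)/2 in time T/2. 0.5*a*(T/2)^2 = (pf-p0)/2 => a = 4*(pf-p0)/T^2
a = 4*(8.6-0.5)/7^2 = 0.6612
t = 6 is in the deceleration phase (t > T/2).
p = pf - 0.5*a*(T-t)^2 = 8.6 - 0.5*0.6612*1^2
= 8.2694


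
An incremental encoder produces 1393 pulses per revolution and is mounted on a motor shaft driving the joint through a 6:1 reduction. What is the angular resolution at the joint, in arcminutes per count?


counts per rev = 1393
effective counts at joint = 1393 * 6 = 8358
resolution = 360*60 / 8358
= 2.5844 arcmin/count


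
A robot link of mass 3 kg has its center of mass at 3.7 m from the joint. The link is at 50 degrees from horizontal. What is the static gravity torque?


tau = m*g*L*cos(angle)
= 3 * 9.81 * 3.7 * cos(50 deg)
= 3 * 9.81 * 3.7 * 0.6428
= 69.9938 Nm


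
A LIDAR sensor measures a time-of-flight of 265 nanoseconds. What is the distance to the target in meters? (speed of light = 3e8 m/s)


tof = 265 ns = 2.65e-07 s
dist = c * tof / 2
= 3e8 * 2.65e-07 / 2
= 39.75 m


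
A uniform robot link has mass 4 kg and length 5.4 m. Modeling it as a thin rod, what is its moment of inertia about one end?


I = (1/3) * m * L^2
= (1/3) * 4 * 5.4^2
= 0.333333 * 4 * 29.16
= 38.88 kg*m^2


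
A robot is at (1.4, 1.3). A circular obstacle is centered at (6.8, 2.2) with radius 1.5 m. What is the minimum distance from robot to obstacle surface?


center_dist = sqrt((1.4-6.8)^2 + (1.3-2.2)^2)
= sqrt(29.16 + 0.81)
= 5.4745
min_dist = center_dist - radius = 5.4745 - 1.5 = 3.9745 m


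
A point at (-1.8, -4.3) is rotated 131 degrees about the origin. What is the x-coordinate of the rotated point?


x' = x*cos(theta) - y*sin(theta)
cos(131 deg) = -0.6561, sin(131 deg) = 0.7547
x' = -1.8 * -0.6561 - -4.3 * 0.7547
= 1.1809 - -3.2453
= 4.4262


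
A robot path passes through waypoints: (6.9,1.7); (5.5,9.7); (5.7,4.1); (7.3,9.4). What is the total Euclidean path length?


Segment lengths:
  seg1 = sqrt((-1.4)^2 + (8.0)^2) = 8.1216
  seg2 = sqrt((0.2)^2 + (-5.6)^2) = 5.6036
  seg3 = sqrt((1.6)^2 + (5.3)^2) = 5.5362
Total = 19.2614


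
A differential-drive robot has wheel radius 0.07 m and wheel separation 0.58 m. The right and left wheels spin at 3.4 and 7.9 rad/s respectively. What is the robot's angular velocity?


vR = r*wR = 0.07*3.4 = 0.238 m/s
vL = r*wL = 0.07*7.9 = 0.553 m/s
v = (vR+vL)/2 = 0.3955 m/s
omega = (vR-vL)/L = -0.5431 rad/s
angular velocity = -0.5431 rad/s


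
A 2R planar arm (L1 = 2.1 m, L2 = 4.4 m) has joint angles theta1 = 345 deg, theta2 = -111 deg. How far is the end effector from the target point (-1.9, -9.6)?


End effector via forward kinematics:
x = L1*cos(t1) + L2*cos(t1+t2) = -0.5578
y = L1*sin(t1) + L2*sin(t1+t2) = -4.1032
Distance to target:
d = sqrt((-1.9 - -0.5578)^2 + (-9.6 - -4.1032)^2)
= sqrt(1.8015 + 30.2149)
= 5.6583 m


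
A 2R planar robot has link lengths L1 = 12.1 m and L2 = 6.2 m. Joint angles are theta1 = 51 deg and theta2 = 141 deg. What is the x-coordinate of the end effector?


Convert angles to radians: theta1 = 0.8901, theta2 = 2.4609
x = L1*cos(theta1) + L2*cos(theta1+theta2)
x = 7.6148 + -6.0645
x = 1.5503


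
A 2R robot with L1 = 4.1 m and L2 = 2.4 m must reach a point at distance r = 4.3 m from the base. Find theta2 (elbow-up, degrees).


cos(theta2) = (r^2 - L1^2 - L2^2) / (2*L1*L2)
cos(theta2) = (18.49 - 16.81 - 5.76) / 19.68
cos(theta2) = -0.207317
theta2 = 101.9652 degrees


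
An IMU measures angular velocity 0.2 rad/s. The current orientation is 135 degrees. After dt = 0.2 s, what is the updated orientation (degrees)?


delta_theta = w * dt = 0.2 * 0.2 = 0.04 rad
= 2.2918 deg
theta_new = 135 + 2.2918 = 137.2918 deg


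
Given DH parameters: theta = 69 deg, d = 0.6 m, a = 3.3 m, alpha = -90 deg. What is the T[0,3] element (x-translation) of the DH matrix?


T[0,3] = a * cos(theta)
= 3.3 * cos(69 deg)
= 3.3 * 0.3584
= 1.1826


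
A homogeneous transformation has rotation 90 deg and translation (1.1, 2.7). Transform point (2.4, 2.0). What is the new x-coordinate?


x' = cos(theta)*px - sin(theta)*py + tx
= 0.0*2.4 - 1.0*2.0 + 1.1
= -0.9


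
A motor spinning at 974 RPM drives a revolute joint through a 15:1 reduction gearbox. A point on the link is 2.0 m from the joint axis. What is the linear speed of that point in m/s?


omega_motor = 974 * 2*pi/60 = 101.997 rad/s
omega_joint = omega_motor / 15 = 6.7998 rad/s
v = omega_joint * r = 6.7998 * 2.0
= 13.5996 m/s


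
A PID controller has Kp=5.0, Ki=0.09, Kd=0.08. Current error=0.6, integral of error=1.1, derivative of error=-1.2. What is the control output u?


u = Kp*e + Ki*int(e) + Kd*de/dt
= 5.0*0.6 + 0.09*1.1 + 0.08*(-1.2)
= 3.0 + 0.099 + -0.096
= 3.003


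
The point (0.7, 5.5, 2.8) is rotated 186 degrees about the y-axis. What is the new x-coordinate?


Rotation about y-axis: x' = x*cos(theta) + z*sin(theta)
= 0.7 * -0.9945 + 2.8 * -0.1045
= -0.9888


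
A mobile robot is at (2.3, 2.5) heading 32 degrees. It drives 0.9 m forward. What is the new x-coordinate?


x_new = x0 + d*cos(theta)
= 2.3 + 0.9*cos(32)
= 2.3 + 0.7632
= 3.0632


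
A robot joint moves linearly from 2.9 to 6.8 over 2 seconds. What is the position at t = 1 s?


s = t/T = 1/2 = 0.5
p(t) = p0 + (pf-p0)*s
= 2.9 + (6.8 - 2.9) * 0.5
= 4.85


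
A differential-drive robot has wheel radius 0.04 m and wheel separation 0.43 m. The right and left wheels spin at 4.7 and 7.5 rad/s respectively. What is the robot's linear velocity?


vR = r*wR = 0.04*4.7 = 0.188 m/s
vL = r*wL = 0.04*7.5 = 0.3 m/s
v = (vR+vL)/2 = 0.244 m/s
omega = (vR-vL)/L = -0.2605 rad/s
linear velocity = 0.244 m/s


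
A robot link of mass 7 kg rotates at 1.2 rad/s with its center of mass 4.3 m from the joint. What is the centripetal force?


F = m * omega^2 * r
= 7 * 1.2^2 * 4.3
= 7 * 1.44 * 4.3
= 43.344 N


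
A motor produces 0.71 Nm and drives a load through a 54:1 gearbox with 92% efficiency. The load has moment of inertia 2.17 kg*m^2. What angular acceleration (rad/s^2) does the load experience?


tau_out = tau_motor * N * eta
= 0.71 * 54 * 0.92 = 35.2728 Nm
alpha = tau_out / I = 35.2728 / 2.17
= 16.2547 rad/s^2


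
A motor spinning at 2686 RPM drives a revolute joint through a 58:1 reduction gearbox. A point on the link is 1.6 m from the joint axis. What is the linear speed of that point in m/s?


omega_motor = 2686 * 2*pi/60 = 281.2773 rad/s
omega_joint = omega_motor / 58 = 4.8496 rad/s
v = omega_joint * r = 4.8496 * 1.6
= 7.7594 m/s


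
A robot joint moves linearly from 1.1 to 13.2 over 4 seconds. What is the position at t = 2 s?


s = t/T = 2/4 = 0.5
p(t) = p0 + (pf-p0)*s
= 1.1 + (13.2 - 1.1) * 0.5
= 7.15


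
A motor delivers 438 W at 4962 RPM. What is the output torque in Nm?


omega = 4962 * 2*pi/60 = 519.6194 rad/s
tau = P / omega = 438 / 519.6194
= 0.8429 Nm


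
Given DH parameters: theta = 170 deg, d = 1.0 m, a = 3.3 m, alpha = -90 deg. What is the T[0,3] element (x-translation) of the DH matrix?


T[0,3] = a * cos(theta)
= 3.3 * cos(170 deg)
= 3.3 * -0.9848
= -3.2499


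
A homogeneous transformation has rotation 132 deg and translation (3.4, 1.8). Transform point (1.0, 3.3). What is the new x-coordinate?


x' = cos(theta)*px - sin(theta)*py + tx
= -0.6691*1.0 - 0.7431*3.3 + 3.4
= 0.2785


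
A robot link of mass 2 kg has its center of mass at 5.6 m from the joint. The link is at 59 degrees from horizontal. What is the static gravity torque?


tau = m*g*L*cos(angle)
= 2 * 9.81 * 5.6 * cos(59 deg)
= 2 * 9.81 * 5.6 * 0.515
= 56.5883 Nm


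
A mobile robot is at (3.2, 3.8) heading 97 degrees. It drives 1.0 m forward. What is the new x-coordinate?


x_new = x0 + d*cos(theta)
= 3.2 + 1.0*cos(97)
= 3.2 + -0.1219
= 3.0781


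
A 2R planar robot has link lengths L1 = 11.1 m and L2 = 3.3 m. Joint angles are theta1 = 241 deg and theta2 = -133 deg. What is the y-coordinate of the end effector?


Convert angles to radians: theta1 = 4.2062, theta2 = -2.3213
y = L1*sin(theta1) + L2*sin(theta1+theta2)
y = -9.7083 + 3.1385
y = -6.5698


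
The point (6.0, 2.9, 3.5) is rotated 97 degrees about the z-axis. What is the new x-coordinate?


Rotation about z-axis: x' = x*cos(theta) - y*sin(theta)
= 6.0 * -0.1219 - 2.9 * 0.9925
= -3.6096


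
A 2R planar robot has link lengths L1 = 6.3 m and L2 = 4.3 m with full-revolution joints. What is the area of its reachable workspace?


r_max = L1 + L2 = 10.6 m
r_min = |L1 - L2| = 2.0 m
Area = pi*(r_max^2 - r_min^2)
= pi*(112.36 - 4.0)
= pi * 108.36
= 340.423 m^2


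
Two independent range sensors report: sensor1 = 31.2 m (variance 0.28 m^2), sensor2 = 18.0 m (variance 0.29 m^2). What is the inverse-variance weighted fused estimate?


w1 = (1/var1) / (1/var1 + 1/var2)
   = 3.5714 / (3.5714 + 3.4483) = 0.5088
w2 = 1 - w1 = 0.4912
fused = w1*s1 + w2*s2 = 15.8737 + 8.8421
= 24.7158 m


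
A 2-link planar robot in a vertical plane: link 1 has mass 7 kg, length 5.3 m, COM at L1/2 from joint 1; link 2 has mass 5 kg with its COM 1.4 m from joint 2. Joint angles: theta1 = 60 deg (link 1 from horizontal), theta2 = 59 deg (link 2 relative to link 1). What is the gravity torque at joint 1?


Horizontal distance from joint 1 to link-1 COM:
  x_c1 = (L1/2)*cos(t1) = 2.65 * 0.5 = 1.325 m
Horizontal distance from joint 1 to link-2 COM:
  x_c2 = L1*cos(t1) + Lc2*cos(t1+t2)
       = 5.3*0.5 + 1.4*-0.4848 = 1.9713 m
tau1 = m1*g*x_c1 + m2*g*x_c2
     = 7*9.81*1.325 + 5*9.81*1.9713
     = 90.9878 + 96.6906
     = 187.6784 Nm


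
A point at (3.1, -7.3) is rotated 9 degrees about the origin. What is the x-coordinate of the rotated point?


x' = x*cos(theta) - y*sin(theta)
cos(9 deg) = 0.9877, sin(9 deg) = 0.1564
x' = 3.1 * 0.9877 - -7.3 * 0.1564
= 3.0618 - -1.142
= 4.2038


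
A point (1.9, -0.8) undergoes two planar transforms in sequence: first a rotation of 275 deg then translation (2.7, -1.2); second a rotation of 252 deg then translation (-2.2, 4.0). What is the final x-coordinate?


After transform 1:
x1 = cos(275)*1.9 - sin(275)*-0.8 + 2.7 = 2.0686
y1 = sin(275)*1.9 + cos(275)*-0.8 + -1.2 = -3.1625
After transform 2:
x2 = cos(252)*2.0686 - sin(252)*-3.1625 + -2.2
= -5.847


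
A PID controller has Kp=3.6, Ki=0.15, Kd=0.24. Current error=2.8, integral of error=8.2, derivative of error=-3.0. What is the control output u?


u = Kp*e + Ki*int(e) + Kd*de/dt
= 3.6*2.8 + 0.15*8.2 + 0.24*(-3.0)
= 10.08 + 1.23 + -0.72
= 10.59


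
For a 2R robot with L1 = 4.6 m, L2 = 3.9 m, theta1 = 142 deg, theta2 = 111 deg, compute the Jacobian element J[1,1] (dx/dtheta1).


J[1,1] = -L1*sin(t1) - L2*sin(t1+t2)
= -4.6*sin(142) - 3.9*sin(253)
= 0.8975


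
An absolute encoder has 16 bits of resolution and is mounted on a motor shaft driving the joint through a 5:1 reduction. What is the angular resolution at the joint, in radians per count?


counts = 2^16 = 65536
effective counts at joint = 65536 * 5 = 327680
resolution = 2*pi / 327680
= 1.9175e-05 rad/count


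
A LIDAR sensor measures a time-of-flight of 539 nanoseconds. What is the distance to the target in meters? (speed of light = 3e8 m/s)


tof = 539 ns = 5.39e-07 s
dist = c * tof / 2
= 3e8 * 5.39e-07 / 2
= 80.85 m


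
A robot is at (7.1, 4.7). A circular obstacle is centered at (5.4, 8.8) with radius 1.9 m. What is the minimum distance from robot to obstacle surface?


center_dist = sqrt((7.1-5.4)^2 + (4.7-8.8)^2)
= sqrt(2.89 + 16.81)
= 4.4385
min_dist = center_dist - radius = 4.4385 - 1.9 = 2.5385 m


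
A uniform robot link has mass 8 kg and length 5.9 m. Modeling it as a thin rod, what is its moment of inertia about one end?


I = (1/3) * m * L^2
= (1/3) * 8 * 5.9^2
= 0.333333 * 8 * 34.81
= 92.8267 kg*m^2


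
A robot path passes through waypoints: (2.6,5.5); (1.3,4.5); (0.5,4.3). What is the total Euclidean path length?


Segment lengths:
  seg1 = sqrt((-1.3)^2 + (-1.0)^2) = 1.6401
  seg2 = sqrt((-0.8)^2 + (-0.2)^2) = 0.8246
Total = 2.4647


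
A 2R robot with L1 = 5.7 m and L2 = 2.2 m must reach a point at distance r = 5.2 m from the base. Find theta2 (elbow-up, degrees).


cos(theta2) = (r^2 - L1^2 - L2^2) / (2*L1*L2)
cos(theta2) = (27.04 - 32.49 - 4.84) / 25.08
cos(theta2) = -0.410287
theta2 = 114.2229 degrees


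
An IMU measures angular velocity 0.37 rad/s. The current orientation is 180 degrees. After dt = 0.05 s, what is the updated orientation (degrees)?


delta_theta = w * dt = 0.37 * 0.05 = 0.0185 rad
= 1.06 deg
theta_new = 180 + 1.06 = 181.06 deg


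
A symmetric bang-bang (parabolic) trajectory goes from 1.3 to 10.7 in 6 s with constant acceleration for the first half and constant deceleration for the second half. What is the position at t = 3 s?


Symmetric rest-to-rest: each phase covers (pf-p0)/2 in time T/2. 0.5*a*(T/2)^2 = (pf-p0)/2 => a = 4*(pf-p0)/T^2
a = 4*(10.7-1.3)/6^2 = 1.0444
t = 3 is in the acceleration phase (t <= T/2).
p = p0 + 0.5*a*t^2 = 1.3 + 0.5*1.0444*3^2
= 6.0


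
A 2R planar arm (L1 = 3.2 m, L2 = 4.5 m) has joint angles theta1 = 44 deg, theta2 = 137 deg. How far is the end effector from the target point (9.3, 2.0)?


End effector via forward kinematics:
x = L1*cos(t1) + L2*cos(t1+t2) = -2.1974
y = L1*sin(t1) + L2*sin(t1+t2) = 2.1444
Distance to target:
d = sqrt((9.3 - -2.1974)^2 + (2.0 - 2.1444)^2)
= sqrt(132.1908 + 0.0208)
= 11.4983 m


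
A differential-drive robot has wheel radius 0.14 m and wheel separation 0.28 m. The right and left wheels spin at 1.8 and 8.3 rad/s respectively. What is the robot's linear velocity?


vR = r*wR = 0.14*1.8 = 0.252 m/s
vL = r*wL = 0.14*8.3 = 1.162 m/s
v = (vR+vL)/2 = 0.707 m/s
omega = (vR-vL)/L = -3.25 rad/s
linear velocity = 0.707 m/s


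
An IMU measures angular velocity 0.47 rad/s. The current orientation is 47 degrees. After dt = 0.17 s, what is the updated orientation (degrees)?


delta_theta = w * dt = 0.47 * 0.17 = 0.0799 rad
= 4.5779 deg
theta_new = 47 + 4.5779 = 51.5779 deg


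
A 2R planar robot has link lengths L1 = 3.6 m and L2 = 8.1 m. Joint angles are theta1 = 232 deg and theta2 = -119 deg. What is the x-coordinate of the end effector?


Convert angles to radians: theta1 = 4.0492, theta2 = -2.0769
x = L1*cos(theta1) + L2*cos(theta1+theta2)
x = -2.2164 + -3.1649
x = -5.3813


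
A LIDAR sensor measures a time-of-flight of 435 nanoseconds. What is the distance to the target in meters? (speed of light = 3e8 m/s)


tof = 435 ns = 4.35e-07 s
dist = c * tof / 2
= 3e8 * 4.35e-07 / 2
= 65.25 m


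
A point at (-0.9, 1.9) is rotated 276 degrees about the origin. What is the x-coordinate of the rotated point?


x' = x*cos(theta) - y*sin(theta)
cos(276 deg) = 0.1045, sin(276 deg) = -0.9945
x' = -0.9 * 0.1045 - 1.9 * -0.9945
= -0.0941 - -1.8896
= 1.7955


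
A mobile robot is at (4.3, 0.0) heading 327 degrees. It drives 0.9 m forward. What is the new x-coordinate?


x_new = x0 + d*cos(theta)
= 4.3 + 0.9*cos(327)
= 4.3 + 0.7548
= 5.0548


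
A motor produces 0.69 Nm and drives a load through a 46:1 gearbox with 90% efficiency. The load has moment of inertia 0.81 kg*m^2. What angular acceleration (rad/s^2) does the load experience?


tau_out = tau_motor * N * eta
= 0.69 * 46 * 0.9 = 28.566 Nm
alpha = tau_out / I = 28.566 / 0.81
= 35.2667 rad/s^2


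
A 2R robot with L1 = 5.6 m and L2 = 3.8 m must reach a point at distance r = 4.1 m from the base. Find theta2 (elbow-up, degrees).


cos(theta2) = (r^2 - L1^2 - L2^2) / (2*L1*L2)
cos(theta2) = (16.81 - 31.36 - 14.44) / 42.56
cos(theta2) = -0.681156
theta2 = 132.934 degrees


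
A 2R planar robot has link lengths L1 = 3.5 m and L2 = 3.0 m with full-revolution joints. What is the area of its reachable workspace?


r_max = L1 + L2 = 6.5 m
r_min = |L1 - L2| = 0.5 m
Area = pi*(r_max^2 - r_min^2)
= pi*(42.25 - 0.25)
= pi * 42.0
= 131.9469 m^2


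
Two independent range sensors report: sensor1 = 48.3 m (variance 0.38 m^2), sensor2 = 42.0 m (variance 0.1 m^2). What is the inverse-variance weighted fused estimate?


w1 = (1/var1) / (1/var1 + 1/var2)
   = 2.6316 / (2.6316 + 10.0) = 0.2083
w2 = 1 - w1 = 0.7917
fused = w1*s1 + w2*s2 = 10.0625 + 33.25
= 43.3125 m


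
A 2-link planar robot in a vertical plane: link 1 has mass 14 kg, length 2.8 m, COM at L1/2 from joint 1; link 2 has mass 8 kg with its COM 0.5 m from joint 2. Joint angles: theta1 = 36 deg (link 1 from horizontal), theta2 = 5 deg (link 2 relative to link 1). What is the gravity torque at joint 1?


Horizontal distance from joint 1 to link-1 COM:
  x_c1 = (L1/2)*cos(t1) = 1.4 * 0.809 = 1.1326 m
Horizontal distance from joint 1 to link-2 COM:
  x_c2 = L1*cos(t1) + Lc2*cos(t1+t2)
       = 2.8*0.809 + 0.5*0.7547 = 2.6426 m
tau1 = m1*g*x_c1 + m2*g*x_c2
     = 14*9.81*1.1326 + 8*9.81*2.6426
     = 155.5546 + 207.3914
     = 362.946 Nm


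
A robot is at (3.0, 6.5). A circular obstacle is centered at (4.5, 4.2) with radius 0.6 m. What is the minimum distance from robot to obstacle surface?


center_dist = sqrt((3.0-4.5)^2 + (6.5-4.2)^2)
= sqrt(2.25 + 5.29)
= 2.7459
min_dist = center_dist - radius = 2.7459 - 0.6 = 2.1459 m


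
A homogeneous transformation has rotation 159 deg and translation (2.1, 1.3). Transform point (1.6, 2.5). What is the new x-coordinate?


x' = cos(theta)*px - sin(theta)*py + tx
= -0.9336*1.6 - 0.3584*2.5 + 2.1
= -0.2896


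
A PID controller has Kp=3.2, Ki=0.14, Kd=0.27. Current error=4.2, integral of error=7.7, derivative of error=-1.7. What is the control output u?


u = Kp*e + Ki*int(e) + Kd*de/dt
= 3.2*4.2 + 0.14*7.7 + 0.27*(-1.7)
= 13.44 + 1.078 + -0.459
= 14.059


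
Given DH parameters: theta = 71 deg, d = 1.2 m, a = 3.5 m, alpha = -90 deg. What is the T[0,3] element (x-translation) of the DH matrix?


T[0,3] = a * cos(theta)
= 3.5 * cos(71 deg)
= 3.5 * 0.3256
= 1.1395


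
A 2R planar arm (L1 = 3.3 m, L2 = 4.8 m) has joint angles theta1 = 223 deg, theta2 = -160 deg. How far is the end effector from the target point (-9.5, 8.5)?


End effector via forward kinematics:
x = L1*cos(t1) + L2*cos(t1+t2) = -0.2343
y = L1*sin(t1) + L2*sin(t1+t2) = 2.0262
Distance to target:
d = sqrt((-9.5 - -0.2343)^2 + (8.5 - 2.0262)^2)
= sqrt(85.853 + 41.9096)
= 11.3032 m


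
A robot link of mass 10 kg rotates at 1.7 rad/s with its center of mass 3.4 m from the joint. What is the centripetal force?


F = m * omega^2 * r
= 10 * 1.7^2 * 3.4
= 10 * 2.89 * 3.4
= 98.26 N


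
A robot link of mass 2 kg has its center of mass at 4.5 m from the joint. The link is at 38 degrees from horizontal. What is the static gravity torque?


tau = m*g*L*cos(angle)
= 2 * 9.81 * 4.5 * cos(38 deg)
= 2 * 9.81 * 4.5 * 0.788
= 69.5735 Nm


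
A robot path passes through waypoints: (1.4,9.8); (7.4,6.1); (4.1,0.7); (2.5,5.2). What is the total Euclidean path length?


Segment lengths:
  seg1 = sqrt((6.0)^2 + (-3.7)^2) = 7.0491
  seg2 = sqrt((-3.3)^2 + (-5.4)^2) = 6.3285
  seg3 = sqrt((-1.6)^2 + (4.5)^2) = 4.776
Total = 18.1536


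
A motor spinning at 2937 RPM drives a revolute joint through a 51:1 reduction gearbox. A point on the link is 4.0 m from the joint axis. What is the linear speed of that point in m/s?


omega_motor = 2937 * 2*pi/60 = 307.5619 rad/s
omega_joint = omega_motor / 51 = 6.0306 rad/s
v = omega_joint * r = 6.0306 * 4.0
= 24.1225 m/s


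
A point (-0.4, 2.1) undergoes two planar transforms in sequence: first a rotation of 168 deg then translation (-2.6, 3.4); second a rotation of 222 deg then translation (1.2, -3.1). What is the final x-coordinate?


After transform 1:
x1 = cos(168)*-0.4 - sin(168)*2.1 + -2.6 = -2.6454
y1 = sin(168)*-0.4 + cos(168)*2.1 + 3.4 = 1.2627
After transform 2:
x2 = cos(222)*-2.6454 - sin(222)*1.2627 + 1.2
= 4.0108


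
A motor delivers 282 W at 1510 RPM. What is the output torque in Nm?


omega = 1510 * 2*pi/60 = 158.1268 rad/s
tau = P / omega = 282 / 158.1268
= 1.7834 Nm


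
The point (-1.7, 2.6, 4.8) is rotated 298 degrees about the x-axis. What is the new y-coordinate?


Rotation about x-axis: y' = y*cos(theta) - z*sin(theta)
= 2.6 * 0.4695 - 4.8 * -0.8829
= 5.4588


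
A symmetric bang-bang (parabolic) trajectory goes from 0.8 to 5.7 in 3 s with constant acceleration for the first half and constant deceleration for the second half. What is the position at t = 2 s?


Symmetric rest-to-rest: each phase covers (pf-p0)/2 in time T/2. 0.5*a*(T/2)^2 = (pf-p0)/2 => a = 4*(pf-p0)/T^2
a = 4*(5.7-0.8)/3^2 = 2.1778
t = 2 is in the deceleration phase (t > T/2).
p = pf - 0.5*a*(T-t)^2 = 5.7 - 0.5*2.1778*1^2
= 4.6111


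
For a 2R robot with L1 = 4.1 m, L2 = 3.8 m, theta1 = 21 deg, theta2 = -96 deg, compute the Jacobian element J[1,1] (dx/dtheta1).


J[1,1] = -L1*sin(t1) - L2*sin(t1+t2)
= -4.1*sin(21) - 3.8*sin(-75)
= 2.2012


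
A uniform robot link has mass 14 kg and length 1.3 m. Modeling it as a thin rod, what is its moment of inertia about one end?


I = (1/3) * m * L^2
= (1/3) * 14 * 1.3^2
= 0.333333 * 14 * 1.69
= 7.8867 kg*m^2


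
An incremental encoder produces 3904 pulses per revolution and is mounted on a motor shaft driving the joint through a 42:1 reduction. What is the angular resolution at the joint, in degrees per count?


counts per rev = 3904
effective counts at joint = 3904 * 42 = 163968
resolution = 360 / 163968
= 0.0022 deg/count


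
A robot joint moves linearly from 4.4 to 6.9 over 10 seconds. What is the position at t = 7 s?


s = t/T = 7/10 = 0.7
p(t) = p0 + (pf-p0)*s
= 4.4 + (6.9 - 4.4) * 0.7
= 6.15


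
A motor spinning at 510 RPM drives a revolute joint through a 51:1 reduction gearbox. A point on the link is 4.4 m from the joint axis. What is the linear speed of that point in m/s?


omega_motor = 510 * 2*pi/60 = 53.4071 rad/s
omega_joint = omega_motor / 51 = 1.0472 rad/s
v = omega_joint * r = 1.0472 * 4.4
= 4.6077 m/s


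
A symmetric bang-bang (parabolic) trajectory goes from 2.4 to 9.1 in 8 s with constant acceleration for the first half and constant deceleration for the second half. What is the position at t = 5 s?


Symmetric rest-to-rest: each phase covers (pf-p0)/2 in time T/2. 0.5*a*(T/2)^2 = (pf-p0)/2 => a = 4*(pf-p0)/T^2
a = 4*(9.1-2.4)/8^2 = 0.4187
t = 5 is in the deceleration phase (t > T/2).
p = pf - 0.5*a*(T-t)^2 = 9.1 - 0.5*0.4187*3^2
= 7.2156


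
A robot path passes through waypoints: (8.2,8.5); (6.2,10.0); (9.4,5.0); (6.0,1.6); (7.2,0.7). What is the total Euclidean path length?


Segment lengths:
  seg1 = sqrt((-2.0)^2 + (1.5)^2) = 2.5
  seg2 = sqrt((3.2)^2 + (-5.0)^2) = 5.9363
  seg3 = sqrt((-3.4)^2 + (-3.4)^2) = 4.8083
  seg4 = sqrt((1.2)^2 + (-0.9)^2) = 1.5
Total = 14.7447


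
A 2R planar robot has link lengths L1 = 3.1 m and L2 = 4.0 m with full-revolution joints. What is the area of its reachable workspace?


r_max = L1 + L2 = 7.1 m
r_min = |L1 - L2| = 0.9 m
Area = pi*(r_max^2 - r_min^2)
= pi*(50.41 - 0.81)
= pi * 49.6
= 155.823 m^2


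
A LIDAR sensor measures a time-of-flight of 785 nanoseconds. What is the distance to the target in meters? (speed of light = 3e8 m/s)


tof = 785 ns = 7.85e-07 s
dist = c * tof / 2
= 3e8 * 7.85e-07 / 2
= 117.75 m


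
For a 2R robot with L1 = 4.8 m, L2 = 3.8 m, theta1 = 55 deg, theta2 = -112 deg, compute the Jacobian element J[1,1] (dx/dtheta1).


J[1,1] = -L1*sin(t1) - L2*sin(t1+t2)
= -4.8*sin(55) - 3.8*sin(-57)
= -0.745


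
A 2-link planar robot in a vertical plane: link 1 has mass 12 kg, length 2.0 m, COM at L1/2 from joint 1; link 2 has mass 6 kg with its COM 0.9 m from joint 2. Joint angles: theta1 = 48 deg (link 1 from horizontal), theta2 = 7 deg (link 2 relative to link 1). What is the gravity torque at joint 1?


Horizontal distance from joint 1 to link-1 COM:
  x_c1 = (L1/2)*cos(t1) = 1.0 * 0.6691 = 0.6691 m
Horizontal distance from joint 1 to link-2 COM:
  x_c2 = L1*cos(t1) + Lc2*cos(t1+t2)
       = 2.0*0.6691 + 0.9*0.5736 = 1.8545 m
tau1 = m1*g*x_c1 + m2*g*x_c2
     = 12*9.81*0.6691 + 6*9.81*1.8545
     = 78.7701 + 109.1547
     = 187.9247 Nm


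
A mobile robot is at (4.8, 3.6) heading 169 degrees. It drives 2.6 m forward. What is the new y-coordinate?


y_new = y0 + d*sin(theta)
= 3.6 + 2.6*sin(169)
= 3.6 + 0.4961
= 4.0961


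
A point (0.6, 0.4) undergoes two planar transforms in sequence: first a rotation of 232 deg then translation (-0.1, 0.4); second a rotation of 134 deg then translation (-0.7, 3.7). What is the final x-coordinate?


After transform 1:
x1 = cos(232)*0.6 - sin(232)*0.4 + -0.1 = -0.1542
y1 = sin(232)*0.6 + cos(232)*0.4 + 0.4 = -0.3191
After transform 2:
x2 = cos(134)*-0.1542 - sin(134)*-0.3191 + -0.7
= -0.3634


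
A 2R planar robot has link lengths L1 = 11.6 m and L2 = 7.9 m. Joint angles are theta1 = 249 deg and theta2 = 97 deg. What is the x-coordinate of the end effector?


Convert angles to radians: theta1 = 4.3459, theta2 = 1.693
x = L1*cos(theta1) + L2*cos(theta1+theta2)
x = -4.1571 + 7.6653
x = 3.5083


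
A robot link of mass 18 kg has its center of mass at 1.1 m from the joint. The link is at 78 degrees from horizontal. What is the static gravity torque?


tau = m*g*L*cos(angle)
= 18 * 9.81 * 1.1 * cos(78 deg)
= 18 * 9.81 * 1.1 * 0.2079
= 40.3844 Nm


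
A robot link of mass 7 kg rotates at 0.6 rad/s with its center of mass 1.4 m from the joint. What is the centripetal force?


F = m * omega^2 * r
= 7 * 0.6^2 * 1.4
= 7 * 0.36 * 1.4
= 3.528 N


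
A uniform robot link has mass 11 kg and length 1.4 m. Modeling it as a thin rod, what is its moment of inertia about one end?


I = (1/3) * m * L^2
= (1/3) * 11 * 1.4^2
= 0.333333 * 11 * 1.96
= 7.1867 kg*m^2


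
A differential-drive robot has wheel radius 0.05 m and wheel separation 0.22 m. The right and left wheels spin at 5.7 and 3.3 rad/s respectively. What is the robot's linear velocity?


vR = r*wR = 0.05*5.7 = 0.285 m/s
vL = r*wL = 0.05*3.3 = 0.165 m/s
v = (vR+vL)/2 = 0.225 m/s
omega = (vR-vL)/L = 0.5455 rad/s
linear velocity = 0.225 m/s


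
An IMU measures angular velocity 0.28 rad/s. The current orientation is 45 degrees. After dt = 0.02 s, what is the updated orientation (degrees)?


delta_theta = w * dt = 0.28 * 0.02 = 0.0056 rad
= 0.3209 deg
theta_new = 45 + 0.3209 = 45.3209 deg


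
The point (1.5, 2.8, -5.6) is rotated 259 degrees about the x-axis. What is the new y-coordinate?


Rotation about x-axis: y' = y*cos(theta) - z*sin(theta)
= 2.8 * -0.1908 - -5.6 * -0.9816
= -6.0314


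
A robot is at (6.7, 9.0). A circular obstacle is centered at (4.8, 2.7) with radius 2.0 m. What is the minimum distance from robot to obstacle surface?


center_dist = sqrt((6.7-4.8)^2 + (9.0-2.7)^2)
= sqrt(3.61 + 39.69)
= 6.5803
min_dist = center_dist - radius = 6.5803 - 2.0 = 4.5803 m


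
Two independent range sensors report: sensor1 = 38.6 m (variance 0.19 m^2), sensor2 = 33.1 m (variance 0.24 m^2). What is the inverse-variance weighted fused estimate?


w1 = (1/var1) / (1/var1 + 1/var2)
   = 5.2632 / (5.2632 + 4.1667) = 0.5581
w2 = 1 - w1 = 0.4419
fused = w1*s1 + w2*s2 = 21.5442 + 14.6256
= 36.1698 m


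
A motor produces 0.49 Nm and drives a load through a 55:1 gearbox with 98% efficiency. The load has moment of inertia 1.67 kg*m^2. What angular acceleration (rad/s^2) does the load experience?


tau_out = tau_motor * N * eta
= 0.49 * 55 * 0.98 = 26.411 Nm
alpha = tau_out / I = 26.411 / 1.67
= 15.815 rad/s^2


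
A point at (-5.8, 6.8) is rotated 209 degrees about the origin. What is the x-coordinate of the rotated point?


x' = x*cos(theta) - y*sin(theta)
cos(209 deg) = -0.8746, sin(209 deg) = -0.4848
x' = -5.8 * -0.8746 - 6.8 * -0.4848
= 5.0728 - -3.2967
= 8.3695


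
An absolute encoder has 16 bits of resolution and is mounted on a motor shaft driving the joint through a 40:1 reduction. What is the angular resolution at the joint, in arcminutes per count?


counts = 2^16 = 65536
effective counts at joint = 65536 * 40 = 2621440
resolution = 360*60 / 2621440
= 0.0082 arcmin/count


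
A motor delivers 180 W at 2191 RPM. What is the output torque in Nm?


omega = 2191 * 2*pi/60 = 229.441 rad/s
tau = P / omega = 180 / 229.441
= 0.7845 Nm


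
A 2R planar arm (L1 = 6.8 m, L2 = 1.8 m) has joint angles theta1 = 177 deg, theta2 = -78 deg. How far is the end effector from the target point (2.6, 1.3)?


End effector via forward kinematics:
x = L1*cos(t1) + L2*cos(t1+t2) = -7.0723
y = L1*sin(t1) + L2*sin(t1+t2) = 2.1337
Distance to target:
d = sqrt((2.6 - -7.0723)^2 + (1.3 - 2.1337)^2)
= sqrt(93.5527 + 0.6951)
= 9.7081 m


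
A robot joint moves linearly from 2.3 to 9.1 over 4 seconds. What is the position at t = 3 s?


s = t/T = 3/4 = 0.75
p(t) = p0 + (pf-p0)*s
= 2.3 + (9.1 - 2.3) * 0.75
= 7.4


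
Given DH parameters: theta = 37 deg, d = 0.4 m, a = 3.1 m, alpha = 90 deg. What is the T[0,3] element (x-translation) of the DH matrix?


T[0,3] = a * cos(theta)
= 3.1 * cos(37 deg)
= 3.1 * 0.7986
= 2.4758


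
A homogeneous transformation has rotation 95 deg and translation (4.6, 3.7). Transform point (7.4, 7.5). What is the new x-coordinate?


x' = cos(theta)*px - sin(theta)*py + tx
= -0.0872*7.4 - 0.9962*7.5 + 4.6
= -3.5164
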